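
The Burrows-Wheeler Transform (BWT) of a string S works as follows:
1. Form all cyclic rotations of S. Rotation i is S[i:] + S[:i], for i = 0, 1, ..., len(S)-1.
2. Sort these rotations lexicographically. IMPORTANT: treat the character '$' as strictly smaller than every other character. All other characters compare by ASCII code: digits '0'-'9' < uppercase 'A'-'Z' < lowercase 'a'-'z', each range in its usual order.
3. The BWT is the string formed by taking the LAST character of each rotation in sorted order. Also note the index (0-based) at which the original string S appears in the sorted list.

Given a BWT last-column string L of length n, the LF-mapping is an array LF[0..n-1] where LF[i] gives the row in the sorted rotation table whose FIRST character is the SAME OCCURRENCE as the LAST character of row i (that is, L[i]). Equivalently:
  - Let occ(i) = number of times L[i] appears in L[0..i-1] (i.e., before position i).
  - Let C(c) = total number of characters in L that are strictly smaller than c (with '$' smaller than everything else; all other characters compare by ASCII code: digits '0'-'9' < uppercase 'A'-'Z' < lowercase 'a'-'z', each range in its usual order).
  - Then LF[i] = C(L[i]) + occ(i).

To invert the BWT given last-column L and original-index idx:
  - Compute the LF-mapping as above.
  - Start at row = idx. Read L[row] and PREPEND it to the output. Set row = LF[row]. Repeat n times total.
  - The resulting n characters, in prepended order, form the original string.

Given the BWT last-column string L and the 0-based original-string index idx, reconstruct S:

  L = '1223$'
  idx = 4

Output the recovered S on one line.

Answer: 3221$

Derivation:
LF mapping: 1 2 3 4 0
Walk LF starting at row 4, prepending L[row]:
  step 1: row=4, L[4]='$', prepend. Next row=LF[4]=0
  step 2: row=0, L[0]='1', prepend. Next row=LF[0]=1
  step 3: row=1, L[1]='2', prepend. Next row=LF[1]=2
  step 4: row=2, L[2]='2', prepend. Next row=LF[2]=3
  step 5: row=3, L[3]='3', prepend. Next row=LF[3]=4
Reversed output: 3221$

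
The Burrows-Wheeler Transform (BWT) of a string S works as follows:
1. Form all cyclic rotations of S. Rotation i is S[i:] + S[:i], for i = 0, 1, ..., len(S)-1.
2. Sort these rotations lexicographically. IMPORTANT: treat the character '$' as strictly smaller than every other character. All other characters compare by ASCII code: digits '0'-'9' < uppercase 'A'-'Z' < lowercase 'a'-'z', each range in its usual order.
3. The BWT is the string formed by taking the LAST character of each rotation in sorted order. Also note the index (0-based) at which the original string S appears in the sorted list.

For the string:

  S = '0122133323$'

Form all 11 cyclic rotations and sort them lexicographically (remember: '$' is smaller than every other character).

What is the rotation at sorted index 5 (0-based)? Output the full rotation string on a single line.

Answer: 22133323$01

Derivation:
All 11 rotations (rotation i = S[i:]+S[:i]):
  rot[0] = 0122133323$
  rot[1] = 122133323$0
  rot[2] = 22133323$01
  rot[3] = 2133323$012
  rot[4] = 133323$0122
  rot[5] = 33323$01221
  rot[6] = 3323$012213
  rot[7] = 323$0122133
  rot[8] = 23$01221333
  rot[9] = 3$012213332
  rot[10] = $0122133323
Sorted (with $ < everything):
  sorted[0] = $0122133323
  sorted[1] = 0122133323$
  sorted[2] = 122133323$0
  sorted[3] = 133323$0122
  sorted[4] = 2133323$012
  sorted[5] = 22133323$01
  sorted[6] = 23$01221333
  sorted[7] = 3$012213332
  sorted[8] = 323$0122133
  sorted[9] = 3323$012213
  sorted[10] = 33323$01221
sorted[5] = 22133323$01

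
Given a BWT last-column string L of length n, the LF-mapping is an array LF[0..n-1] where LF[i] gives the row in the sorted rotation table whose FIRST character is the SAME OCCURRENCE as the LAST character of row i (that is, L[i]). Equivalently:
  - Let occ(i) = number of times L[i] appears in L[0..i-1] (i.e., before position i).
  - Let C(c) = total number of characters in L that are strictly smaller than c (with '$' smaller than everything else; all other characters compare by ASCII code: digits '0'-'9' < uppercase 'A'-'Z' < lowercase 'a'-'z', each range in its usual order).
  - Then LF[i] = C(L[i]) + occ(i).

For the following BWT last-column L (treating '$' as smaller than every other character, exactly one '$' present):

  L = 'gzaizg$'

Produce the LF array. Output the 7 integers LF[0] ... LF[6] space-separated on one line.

Char counts: '$':1, 'a':1, 'g':2, 'i':1, 'z':2
C (first-col start): C('$')=0, C('a')=1, C('g')=2, C('i')=4, C('z')=5
L[0]='g': occ=0, LF[0]=C('g')+0=2+0=2
L[1]='z': occ=0, LF[1]=C('z')+0=5+0=5
L[2]='a': occ=0, LF[2]=C('a')+0=1+0=1
L[3]='i': occ=0, LF[3]=C('i')+0=4+0=4
L[4]='z': occ=1, LF[4]=C('z')+1=5+1=6
L[5]='g': occ=1, LF[5]=C('g')+1=2+1=3
L[6]='$': occ=0, LF[6]=C('$')+0=0+0=0

Answer: 2 5 1 4 6 3 0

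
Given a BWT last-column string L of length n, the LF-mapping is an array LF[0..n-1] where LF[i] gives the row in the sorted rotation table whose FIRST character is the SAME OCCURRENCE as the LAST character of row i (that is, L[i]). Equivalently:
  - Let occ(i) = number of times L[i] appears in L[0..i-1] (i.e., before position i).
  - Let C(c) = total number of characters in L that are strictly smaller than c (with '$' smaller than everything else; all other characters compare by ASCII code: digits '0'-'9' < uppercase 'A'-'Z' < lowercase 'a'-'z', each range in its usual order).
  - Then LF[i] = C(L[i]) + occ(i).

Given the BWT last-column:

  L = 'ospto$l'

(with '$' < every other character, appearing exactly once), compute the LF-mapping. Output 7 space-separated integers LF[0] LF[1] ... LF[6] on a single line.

Char counts: '$':1, 'l':1, 'o':2, 'p':1, 's':1, 't':1
C (first-col start): C('$')=0, C('l')=1, C('o')=2, C('p')=4, C('s')=5, C('t')=6
L[0]='o': occ=0, LF[0]=C('o')+0=2+0=2
L[1]='s': occ=0, LF[1]=C('s')+0=5+0=5
L[2]='p': occ=0, LF[2]=C('p')+0=4+0=4
L[3]='t': occ=0, LF[3]=C('t')+0=6+0=6
L[4]='o': occ=1, LF[4]=C('o')+1=2+1=3
L[5]='$': occ=0, LF[5]=C('$')+0=0+0=0
L[6]='l': occ=0, LF[6]=C('l')+0=1+0=1

Answer: 2 5 4 6 3 0 1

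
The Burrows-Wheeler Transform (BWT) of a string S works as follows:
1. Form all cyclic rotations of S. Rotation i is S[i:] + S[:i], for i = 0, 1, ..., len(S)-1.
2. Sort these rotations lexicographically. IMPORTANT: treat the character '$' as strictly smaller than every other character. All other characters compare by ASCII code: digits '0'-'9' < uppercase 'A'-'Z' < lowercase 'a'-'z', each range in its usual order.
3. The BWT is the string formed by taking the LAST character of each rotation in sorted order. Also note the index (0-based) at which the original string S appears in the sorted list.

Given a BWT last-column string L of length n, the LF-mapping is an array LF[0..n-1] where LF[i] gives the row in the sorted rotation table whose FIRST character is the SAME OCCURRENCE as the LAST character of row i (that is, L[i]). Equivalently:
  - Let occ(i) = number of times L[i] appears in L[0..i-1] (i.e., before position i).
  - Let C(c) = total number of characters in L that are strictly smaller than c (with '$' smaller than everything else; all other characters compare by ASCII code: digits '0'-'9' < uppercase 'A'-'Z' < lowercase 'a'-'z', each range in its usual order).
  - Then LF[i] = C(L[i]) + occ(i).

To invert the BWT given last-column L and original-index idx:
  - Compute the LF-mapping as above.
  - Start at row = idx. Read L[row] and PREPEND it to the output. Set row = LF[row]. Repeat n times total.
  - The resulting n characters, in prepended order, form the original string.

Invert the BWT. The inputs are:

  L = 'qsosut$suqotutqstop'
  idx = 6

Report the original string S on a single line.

Answer: qsousoosqttstuputq$

Derivation:
LF mapping: 5 8 1 9 16 12 0 10 17 6 2 13 18 14 7 11 15 3 4
Walk LF starting at row 6, prepending L[row]:
  step 1: row=6, L[6]='$', prepend. Next row=LF[6]=0
  step 2: row=0, L[0]='q', prepend. Next row=LF[0]=5
  step 3: row=5, L[5]='t', prepend. Next row=LF[5]=12
  step 4: row=12, L[12]='u', prepend. Next row=LF[12]=18
  step 5: row=18, L[18]='p', prepend. Next row=LF[18]=4
  step 6: row=4, L[4]='u', prepend. Next row=LF[4]=16
  step 7: row=16, L[16]='t', prepend. Next row=LF[16]=15
  step 8: row=15, L[15]='s', prepend. Next row=LF[15]=11
  step 9: row=11, L[11]='t', prepend. Next row=LF[11]=13
  step 10: row=13, L[13]='t', prepend. Next row=LF[13]=14
  step 11: row=14, L[14]='q', prepend. Next row=LF[14]=7
  step 12: row=7, L[7]='s', prepend. Next row=LF[7]=10
  step 13: row=10, L[10]='o', prepend. Next row=LF[10]=2
  step 14: row=2, L[2]='o', prepend. Next row=LF[2]=1
  step 15: row=1, L[1]='s', prepend. Next row=LF[1]=8
  step 16: row=8, L[8]='u', prepend. Next row=LF[8]=17
  step 17: row=17, L[17]='o', prepend. Next row=LF[17]=3
  step 18: row=3, L[3]='s', prepend. Next row=LF[3]=9
  step 19: row=9, L[9]='q', prepend. Next row=LF[9]=6
Reversed output: qsousoosqttstuputq$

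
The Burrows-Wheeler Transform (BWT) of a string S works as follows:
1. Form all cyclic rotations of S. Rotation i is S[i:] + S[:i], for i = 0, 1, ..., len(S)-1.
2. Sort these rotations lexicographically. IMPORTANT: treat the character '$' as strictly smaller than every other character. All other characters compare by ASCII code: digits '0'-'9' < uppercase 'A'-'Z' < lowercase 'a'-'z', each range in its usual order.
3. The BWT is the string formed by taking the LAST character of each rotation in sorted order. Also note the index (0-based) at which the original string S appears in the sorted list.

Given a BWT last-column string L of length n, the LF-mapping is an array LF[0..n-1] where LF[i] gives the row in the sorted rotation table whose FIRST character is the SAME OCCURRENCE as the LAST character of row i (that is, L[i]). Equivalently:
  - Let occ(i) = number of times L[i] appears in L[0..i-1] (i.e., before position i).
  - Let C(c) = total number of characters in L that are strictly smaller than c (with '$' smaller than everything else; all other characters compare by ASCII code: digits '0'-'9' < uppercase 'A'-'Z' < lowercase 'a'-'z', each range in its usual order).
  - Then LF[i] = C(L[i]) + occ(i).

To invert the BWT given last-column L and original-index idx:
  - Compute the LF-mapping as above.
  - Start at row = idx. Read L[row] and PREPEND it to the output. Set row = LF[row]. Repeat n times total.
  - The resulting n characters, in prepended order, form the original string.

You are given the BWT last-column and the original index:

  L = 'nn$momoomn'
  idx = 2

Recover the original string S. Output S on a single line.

Answer: mnmmonoon$

Derivation:
LF mapping: 4 5 0 1 7 2 8 9 3 6
Walk LF starting at row 2, prepending L[row]:
  step 1: row=2, L[2]='$', prepend. Next row=LF[2]=0
  step 2: row=0, L[0]='n', prepend. Next row=LF[0]=4
  step 3: row=4, L[4]='o', prepend. Next row=LF[4]=7
  step 4: row=7, L[7]='o', prepend. Next row=LF[7]=9
  step 5: row=9, L[9]='n', prepend. Next row=LF[9]=6
  step 6: row=6, L[6]='o', prepend. Next row=LF[6]=8
  step 7: row=8, L[8]='m', prepend. Next row=LF[8]=3
  step 8: row=3, L[3]='m', prepend. Next row=LF[3]=1
  step 9: row=1, L[1]='n', prepend. Next row=LF[1]=5
  step 10: row=5, L[5]='m', prepend. Next row=LF[5]=2
Reversed output: mnmmonoon$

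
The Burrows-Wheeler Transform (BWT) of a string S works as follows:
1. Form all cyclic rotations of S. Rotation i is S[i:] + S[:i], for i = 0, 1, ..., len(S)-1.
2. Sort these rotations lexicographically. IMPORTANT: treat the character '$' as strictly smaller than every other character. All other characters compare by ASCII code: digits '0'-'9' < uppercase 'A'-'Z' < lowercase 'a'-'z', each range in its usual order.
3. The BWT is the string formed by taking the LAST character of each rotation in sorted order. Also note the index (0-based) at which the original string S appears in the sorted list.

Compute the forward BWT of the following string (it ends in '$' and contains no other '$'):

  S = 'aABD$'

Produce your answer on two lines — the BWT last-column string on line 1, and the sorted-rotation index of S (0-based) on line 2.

Answer: DaAB$
4

Derivation:
All 5 rotations (rotation i = S[i:]+S[:i]):
  rot[0] = aABD$
  rot[1] = ABD$a
  rot[2] = BD$aA
  rot[3] = D$aAB
  rot[4] = $aABD
Sorted (with $ < everything):
  sorted[0] = $aABD  (last char: 'D')
  sorted[1] = ABD$a  (last char: 'a')
  sorted[2] = BD$aA  (last char: 'A')
  sorted[3] = D$aAB  (last char: 'B')
  sorted[4] = aABD$  (last char: '$')
Last column: DaAB$
Original string S is at sorted index 4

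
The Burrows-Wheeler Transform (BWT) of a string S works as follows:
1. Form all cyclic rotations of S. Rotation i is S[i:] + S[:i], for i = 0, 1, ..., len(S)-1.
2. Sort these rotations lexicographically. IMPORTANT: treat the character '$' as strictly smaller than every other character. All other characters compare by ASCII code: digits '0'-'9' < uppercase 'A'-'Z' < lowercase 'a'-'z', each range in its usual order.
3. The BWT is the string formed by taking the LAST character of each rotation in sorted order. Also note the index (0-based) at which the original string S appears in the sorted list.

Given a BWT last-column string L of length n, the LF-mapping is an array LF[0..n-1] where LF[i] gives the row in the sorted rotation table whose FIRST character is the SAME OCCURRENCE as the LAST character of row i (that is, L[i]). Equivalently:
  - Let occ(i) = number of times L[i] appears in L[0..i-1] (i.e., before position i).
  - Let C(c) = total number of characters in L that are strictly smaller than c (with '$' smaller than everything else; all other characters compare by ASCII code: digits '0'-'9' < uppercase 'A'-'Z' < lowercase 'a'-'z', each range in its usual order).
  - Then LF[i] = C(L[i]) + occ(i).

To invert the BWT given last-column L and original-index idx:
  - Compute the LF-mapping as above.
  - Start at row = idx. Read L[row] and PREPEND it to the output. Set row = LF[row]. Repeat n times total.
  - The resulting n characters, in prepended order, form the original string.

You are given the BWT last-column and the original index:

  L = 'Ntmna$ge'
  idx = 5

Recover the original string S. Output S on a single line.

Answer: magnetN$

Derivation:
LF mapping: 1 7 5 6 2 0 4 3
Walk LF starting at row 5, prepending L[row]:
  step 1: row=5, L[5]='$', prepend. Next row=LF[5]=0
  step 2: row=0, L[0]='N', prepend. Next row=LF[0]=1
  step 3: row=1, L[1]='t', prepend. Next row=LF[1]=7
  step 4: row=7, L[7]='e', prepend. Next row=LF[7]=3
  step 5: row=3, L[3]='n', prepend. Next row=LF[3]=6
  step 6: row=6, L[6]='g', prepend. Next row=LF[6]=4
  step 7: row=4, L[4]='a', prepend. Next row=LF[4]=2
  step 8: row=2, L[2]='m', prepend. Next row=LF[2]=5
Reversed output: magnetN$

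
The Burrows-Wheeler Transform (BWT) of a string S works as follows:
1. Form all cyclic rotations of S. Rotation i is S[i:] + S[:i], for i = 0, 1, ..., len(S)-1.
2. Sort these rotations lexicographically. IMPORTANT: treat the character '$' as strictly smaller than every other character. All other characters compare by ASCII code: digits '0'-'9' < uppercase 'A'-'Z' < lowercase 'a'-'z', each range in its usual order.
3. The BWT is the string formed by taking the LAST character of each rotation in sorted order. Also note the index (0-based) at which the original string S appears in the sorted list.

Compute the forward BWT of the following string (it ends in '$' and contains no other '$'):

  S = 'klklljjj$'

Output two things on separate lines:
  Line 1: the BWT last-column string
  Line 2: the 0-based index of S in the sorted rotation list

Answer: jjjl$llkk
4

Derivation:
All 9 rotations (rotation i = S[i:]+S[:i]):
  rot[0] = klklljjj$
  rot[1] = lklljjj$k
  rot[2] = klljjj$kl
  rot[3] = lljjj$klk
  rot[4] = ljjj$klkl
  rot[5] = jjj$klkll
  rot[6] = jj$klkllj
  rot[7] = j$klklljj
  rot[8] = $klklljjj
Sorted (with $ < everything):
  sorted[0] = $klklljjj  (last char: 'j')
  sorted[1] = j$klklljj  (last char: 'j')
  sorted[2] = jj$klkllj  (last char: 'j')
  sorted[3] = jjj$klkll  (last char: 'l')
  sorted[4] = klklljjj$  (last char: '$')
  sorted[5] = klljjj$kl  (last char: 'l')
  sorted[6] = ljjj$klkl  (last char: 'l')
  sorted[7] = lklljjj$k  (last char: 'k')
  sorted[8] = lljjj$klk  (last char: 'k')
Last column: jjjl$llkk
Original string S is at sorted index 4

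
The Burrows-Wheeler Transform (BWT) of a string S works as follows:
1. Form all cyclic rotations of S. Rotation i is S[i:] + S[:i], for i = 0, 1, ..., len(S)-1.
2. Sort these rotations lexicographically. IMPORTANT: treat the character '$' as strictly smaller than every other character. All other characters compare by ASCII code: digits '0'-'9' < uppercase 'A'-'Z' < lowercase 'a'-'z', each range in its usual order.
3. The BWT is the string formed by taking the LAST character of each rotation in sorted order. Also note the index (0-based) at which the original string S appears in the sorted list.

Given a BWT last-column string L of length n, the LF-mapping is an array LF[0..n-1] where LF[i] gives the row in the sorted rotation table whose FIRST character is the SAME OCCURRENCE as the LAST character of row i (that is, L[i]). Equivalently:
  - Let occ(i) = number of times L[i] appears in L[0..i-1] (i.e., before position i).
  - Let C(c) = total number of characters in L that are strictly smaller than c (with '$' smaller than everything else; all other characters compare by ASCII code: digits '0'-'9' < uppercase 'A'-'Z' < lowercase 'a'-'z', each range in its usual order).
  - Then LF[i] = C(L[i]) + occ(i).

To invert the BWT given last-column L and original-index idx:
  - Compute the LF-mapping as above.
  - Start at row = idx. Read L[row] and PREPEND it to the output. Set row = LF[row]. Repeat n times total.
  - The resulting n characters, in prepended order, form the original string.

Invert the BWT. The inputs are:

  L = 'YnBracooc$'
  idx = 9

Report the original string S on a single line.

LF mapping: 2 6 1 9 3 4 7 8 5 0
Walk LF starting at row 9, prepending L[row]:
  step 1: row=9, L[9]='$', prepend. Next row=LF[9]=0
  step 2: row=0, L[0]='Y', prepend. Next row=LF[0]=2
  step 3: row=2, L[2]='B', prepend. Next row=LF[2]=1
  step 4: row=1, L[1]='n', prepend. Next row=LF[1]=6
  step 5: row=6, L[6]='o', prepend. Next row=LF[6]=7
  step 6: row=7, L[7]='o', prepend. Next row=LF[7]=8
  step 7: row=8, L[8]='c', prepend. Next row=LF[8]=5
  step 8: row=5, L[5]='c', prepend. Next row=LF[5]=4
  step 9: row=4, L[4]='a', prepend. Next row=LF[4]=3
  step 10: row=3, L[3]='r', prepend. Next row=LF[3]=9
Reversed output: raccoonBY$

Answer: raccoonBY$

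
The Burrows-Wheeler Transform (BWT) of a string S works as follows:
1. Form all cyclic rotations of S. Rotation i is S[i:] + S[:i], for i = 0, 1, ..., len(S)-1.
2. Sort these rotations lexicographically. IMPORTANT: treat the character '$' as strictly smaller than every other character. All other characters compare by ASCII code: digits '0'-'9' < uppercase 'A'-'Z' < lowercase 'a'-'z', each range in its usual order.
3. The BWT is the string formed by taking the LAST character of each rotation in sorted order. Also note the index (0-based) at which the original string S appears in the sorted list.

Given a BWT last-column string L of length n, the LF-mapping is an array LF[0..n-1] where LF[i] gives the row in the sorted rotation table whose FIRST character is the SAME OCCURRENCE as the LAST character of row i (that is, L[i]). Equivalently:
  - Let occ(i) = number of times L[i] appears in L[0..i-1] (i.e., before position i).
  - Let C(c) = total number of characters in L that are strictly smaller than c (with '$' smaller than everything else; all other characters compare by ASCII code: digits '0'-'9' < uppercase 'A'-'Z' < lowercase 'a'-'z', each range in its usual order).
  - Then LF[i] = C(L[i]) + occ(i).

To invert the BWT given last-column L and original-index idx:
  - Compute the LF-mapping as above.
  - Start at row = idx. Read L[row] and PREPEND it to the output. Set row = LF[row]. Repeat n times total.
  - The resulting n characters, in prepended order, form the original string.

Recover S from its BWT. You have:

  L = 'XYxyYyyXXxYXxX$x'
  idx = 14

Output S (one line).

Answer: yXyXYxxXYXxxyYX$

Derivation:
LF mapping: 1 6 9 13 7 14 15 2 3 10 8 4 11 5 0 12
Walk LF starting at row 14, prepending L[row]:
  step 1: row=14, L[14]='$', prepend. Next row=LF[14]=0
  step 2: row=0, L[0]='X', prepend. Next row=LF[0]=1
  step 3: row=1, L[1]='Y', prepend. Next row=LF[1]=6
  step 4: row=6, L[6]='y', prepend. Next row=LF[6]=15
  step 5: row=15, L[15]='x', prepend. Next row=LF[15]=12
  step 6: row=12, L[12]='x', prepend. Next row=LF[12]=11
  step 7: row=11, L[11]='X', prepend. Next row=LF[11]=4
  step 8: row=4, L[4]='Y', prepend. Next row=LF[4]=7
  step 9: row=7, L[7]='X', prepend. Next row=LF[7]=2
  step 10: row=2, L[2]='x', prepend. Next row=LF[2]=9
  step 11: row=9, L[9]='x', prepend. Next row=LF[9]=10
  step 12: row=10, L[10]='Y', prepend. Next row=LF[10]=8
  step 13: row=8, L[8]='X', prepend. Next row=LF[8]=3
  step 14: row=3, L[3]='y', prepend. Next row=LF[3]=13
  step 15: row=13, L[13]='X', prepend. Next row=LF[13]=5
  step 16: row=5, L[5]='y', prepend. Next row=LF[5]=14
Reversed output: yXyXYxxXYXxxyYX$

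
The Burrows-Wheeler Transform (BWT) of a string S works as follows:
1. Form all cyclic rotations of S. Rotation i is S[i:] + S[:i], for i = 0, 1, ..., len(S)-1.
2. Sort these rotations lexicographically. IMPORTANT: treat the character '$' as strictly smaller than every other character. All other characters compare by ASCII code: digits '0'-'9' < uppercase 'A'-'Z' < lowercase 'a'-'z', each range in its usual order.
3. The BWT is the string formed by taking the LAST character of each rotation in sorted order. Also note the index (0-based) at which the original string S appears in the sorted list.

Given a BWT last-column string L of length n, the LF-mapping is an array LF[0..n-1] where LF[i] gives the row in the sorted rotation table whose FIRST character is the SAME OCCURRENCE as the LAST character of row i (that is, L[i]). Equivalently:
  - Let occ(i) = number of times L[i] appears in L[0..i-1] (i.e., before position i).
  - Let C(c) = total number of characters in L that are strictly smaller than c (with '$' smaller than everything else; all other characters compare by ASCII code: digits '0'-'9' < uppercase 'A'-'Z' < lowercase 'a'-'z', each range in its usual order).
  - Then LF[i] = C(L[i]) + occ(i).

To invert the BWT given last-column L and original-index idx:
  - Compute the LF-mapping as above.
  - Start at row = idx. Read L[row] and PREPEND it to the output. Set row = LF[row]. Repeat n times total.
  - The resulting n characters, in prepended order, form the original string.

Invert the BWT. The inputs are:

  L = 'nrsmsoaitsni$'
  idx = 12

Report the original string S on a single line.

Answer: transmission$

Derivation:
LF mapping: 5 8 9 4 10 7 1 2 12 11 6 3 0
Walk LF starting at row 12, prepending L[row]:
  step 1: row=12, L[12]='$', prepend. Next row=LF[12]=0
  step 2: row=0, L[0]='n', prepend. Next row=LF[0]=5
  step 3: row=5, L[5]='o', prepend. Next row=LF[5]=7
  step 4: row=7, L[7]='i', prepend. Next row=LF[7]=2
  step 5: row=2, L[2]='s', prepend. Next row=LF[2]=9
  step 6: row=9, L[9]='s', prepend. Next row=LF[9]=11
  step 7: row=11, L[11]='i', prepend. Next row=LF[11]=3
  step 8: row=3, L[3]='m', prepend. Next row=LF[3]=4
  step 9: row=4, L[4]='s', prepend. Next row=LF[4]=10
  step 10: row=10, L[10]='n', prepend. Next row=LF[10]=6
  step 11: row=6, L[6]='a', prepend. Next row=LF[6]=1
  step 12: row=1, L[1]='r', prepend. Next row=LF[1]=8
  step 13: row=8, L[8]='t', prepend. Next row=LF[8]=12
Reversed output: transmission$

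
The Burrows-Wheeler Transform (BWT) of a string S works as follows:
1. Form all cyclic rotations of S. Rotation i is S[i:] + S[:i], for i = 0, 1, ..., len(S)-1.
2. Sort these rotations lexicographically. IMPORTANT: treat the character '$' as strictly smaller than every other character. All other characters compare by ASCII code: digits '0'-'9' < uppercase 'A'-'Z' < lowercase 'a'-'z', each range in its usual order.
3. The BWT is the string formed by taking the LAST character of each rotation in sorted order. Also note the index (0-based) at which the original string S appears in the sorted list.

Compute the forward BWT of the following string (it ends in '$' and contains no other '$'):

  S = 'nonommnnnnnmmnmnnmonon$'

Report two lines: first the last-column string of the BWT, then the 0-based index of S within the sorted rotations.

Answer: nnomnmnonmnnmnnmoo$nnnm
18

Derivation:
All 23 rotations (rotation i = S[i:]+S[:i]):
  rot[0] = nonommnnnnnmmnmnnmonon$
  rot[1] = onommnnnnnmmnmnnmonon$n
  rot[2] = nommnnnnnmmnmnnmonon$no
  rot[3] = ommnnnnnmmnmnnmonon$non
  rot[4] = mmnnnnnmmnmnnmonon$nono
  rot[5] = mnnnnnmmnmnnmonon$nonom
  rot[6] = nnnnnmmnmnnmonon$nonomm
  rot[7] = nnnnmmnmnnmonon$nonommn
  rot[8] = nnnmmnmnnmonon$nonommnn
  rot[9] = nnmmnmnnmonon$nonommnnn
  rot[10] = nmmnmnnmonon$nonommnnnn
  rot[11] = mmnmnnmonon$nonommnnnnn
  rot[12] = mnmnnmonon$nonommnnnnnm
  rot[13] = nmnnmonon$nonommnnnnnmm
  rot[14] = mnnmonon$nonommnnnnnmmn
  rot[15] = nnmonon$nonommnnnnnmmnm
  rot[16] = nmonon$nonommnnnnnmmnmn
  rot[17] = monon$nonommnnnnnmmnmnn
  rot[18] = onon$nonommnnnnnmmnmnnm
  rot[19] = non$nonommnnnnnmmnmnnmo
  rot[20] = on$nonommnnnnnmmnmnnmon
  rot[21] = n$nonommnnnnnmmnmnnmono
  rot[22] = $nonommnnnnnmmnmnnmonon
Sorted (with $ < everything):
  sorted[0] = $nonommnnnnnmmnmnnmonon  (last char: 'n')
  sorted[1] = mmnmnnmonon$nonommnnnnn  (last char: 'n')
  sorted[2] = mmnnnnnmmnmnnmonon$nono  (last char: 'o')
  sorted[3] = mnmnnmonon$nonommnnnnnm  (last char: 'm')
  sorted[4] = mnnmonon$nonommnnnnnmmn  (last char: 'n')
  sorted[5] = mnnnnnmmnmnnmonon$nonom  (last char: 'm')
  sorted[6] = monon$nonommnnnnnmmnmnn  (last char: 'n')
  sorted[7] = n$nonommnnnnnmmnmnnmono  (last char: 'o')
  sorted[8] = nmmnmnnmonon$nonommnnnn  (last char: 'n')
  sorted[9] = nmnnmonon$nonommnnnnnmm  (last char: 'm')
  sorted[10] = nmonon$nonommnnnnnmmnmn  (last char: 'n')
  sorted[11] = nnmmnmnnmonon$nonommnnn  (last char: 'n')
  sorted[12] = nnmonon$nonommnnnnnmmnm  (last char: 'm')
  sorted[13] = nnnmmnmnnmonon$nonommnn  (last char: 'n')
  sorted[14] = nnnnmmnmnnmonon$nonommn  (last char: 'n')
  sorted[15] = nnnnnmmnmnnmonon$nonomm  (last char: 'm')
  sorted[16] = nommnnnnnmmnmnnmonon$no  (last char: 'o')
  sorted[17] = non$nonommnnnnnmmnmnnmo  (last char: 'o')
  sorted[18] = nonommnnnnnmmnmnnmonon$  (last char: '$')
  sorted[19] = ommnnnnnmmnmnnmonon$non  (last char: 'n')
  sorted[20] = on$nonommnnnnnmmnmnnmon  (last char: 'n')
  sorted[21] = onommnnnnnmmnmnnmonon$n  (last char: 'n')
  sorted[22] = onon$nonommnnnnnmmnmnnm  (last char: 'm')
Last column: nnomnmnonmnnmnnmoo$nnnm
Original string S is at sorted index 18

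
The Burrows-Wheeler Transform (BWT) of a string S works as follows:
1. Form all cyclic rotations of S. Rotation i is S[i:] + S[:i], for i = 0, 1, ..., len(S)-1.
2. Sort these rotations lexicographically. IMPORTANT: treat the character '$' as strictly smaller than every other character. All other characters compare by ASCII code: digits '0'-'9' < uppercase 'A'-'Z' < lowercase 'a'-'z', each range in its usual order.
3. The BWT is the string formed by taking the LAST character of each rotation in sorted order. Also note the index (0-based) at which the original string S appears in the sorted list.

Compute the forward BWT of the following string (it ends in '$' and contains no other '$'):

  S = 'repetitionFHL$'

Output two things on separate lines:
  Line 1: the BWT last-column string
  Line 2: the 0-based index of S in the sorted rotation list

Answer: LnFHrpttoie$ie
11

Derivation:
All 14 rotations (rotation i = S[i:]+S[:i]):
  rot[0] = repetitionFHL$
  rot[1] = epetitionFHL$r
  rot[2] = petitionFHL$re
  rot[3] = etitionFHL$rep
  rot[4] = titionFHL$repe
  rot[5] = itionFHL$repet
  rot[6] = tionFHL$repeti
  rot[7] = ionFHL$repetit
  rot[8] = onFHL$repetiti
  rot[9] = nFHL$repetitio
  rot[10] = FHL$repetition
  rot[11] = HL$repetitionF
  rot[12] = L$repetitionFH
  rot[13] = $repetitionFHL
Sorted (with $ < everything):
  sorted[0] = $repetitionFHL  (last char: 'L')
  sorted[1] = FHL$repetition  (last char: 'n')
  sorted[2] = HL$repetitionF  (last char: 'F')
  sorted[3] = L$repetitionFH  (last char: 'H')
  sorted[4] = epetitionFHL$r  (last char: 'r')
  sorted[5] = etitionFHL$rep  (last char: 'p')
  sorted[6] = ionFHL$repetit  (last char: 't')
  sorted[7] = itionFHL$repet  (last char: 't')
  sorted[8] = nFHL$repetitio  (last char: 'o')
  sorted[9] = onFHL$repetiti  (last char: 'i')
  sorted[10] = petitionFHL$re  (last char: 'e')
  sorted[11] = repetitionFHL$  (last char: '$')
  sorted[12] = tionFHL$repeti  (last char: 'i')
  sorted[13] = titionFHL$repe  (last char: 'e')
Last column: LnFHrpttoie$ie
Original string S is at sorted index 11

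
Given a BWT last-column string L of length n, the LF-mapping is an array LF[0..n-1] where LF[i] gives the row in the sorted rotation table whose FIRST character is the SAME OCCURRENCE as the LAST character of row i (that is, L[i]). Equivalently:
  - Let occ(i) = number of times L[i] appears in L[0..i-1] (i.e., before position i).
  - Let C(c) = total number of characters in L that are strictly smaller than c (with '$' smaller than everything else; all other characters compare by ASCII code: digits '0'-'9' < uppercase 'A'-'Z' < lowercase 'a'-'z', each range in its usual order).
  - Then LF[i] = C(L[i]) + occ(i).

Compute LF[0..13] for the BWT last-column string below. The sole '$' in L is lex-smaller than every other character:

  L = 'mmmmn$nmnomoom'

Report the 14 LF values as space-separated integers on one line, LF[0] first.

Char counts: '$':1, 'm':7, 'n':3, 'o':3
C (first-col start): C('$')=0, C('m')=1, C('n')=8, C('o')=11
L[0]='m': occ=0, LF[0]=C('m')+0=1+0=1
L[1]='m': occ=1, LF[1]=C('m')+1=1+1=2
L[2]='m': occ=2, LF[2]=C('m')+2=1+2=3
L[3]='m': occ=3, LF[3]=C('m')+3=1+3=4
L[4]='n': occ=0, LF[4]=C('n')+0=8+0=8
L[5]='$': occ=0, LF[5]=C('$')+0=0+0=0
L[6]='n': occ=1, LF[6]=C('n')+1=8+1=9
L[7]='m': occ=4, LF[7]=C('m')+4=1+4=5
L[8]='n': occ=2, LF[8]=C('n')+2=8+2=10
L[9]='o': occ=0, LF[9]=C('o')+0=11+0=11
L[10]='m': occ=5, LF[10]=C('m')+5=1+5=6
L[11]='o': occ=1, LF[11]=C('o')+1=11+1=12
L[12]='o': occ=2, LF[12]=C('o')+2=11+2=13
L[13]='m': occ=6, LF[13]=C('m')+6=1+6=7

Answer: 1 2 3 4 8 0 9 5 10 11 6 12 13 7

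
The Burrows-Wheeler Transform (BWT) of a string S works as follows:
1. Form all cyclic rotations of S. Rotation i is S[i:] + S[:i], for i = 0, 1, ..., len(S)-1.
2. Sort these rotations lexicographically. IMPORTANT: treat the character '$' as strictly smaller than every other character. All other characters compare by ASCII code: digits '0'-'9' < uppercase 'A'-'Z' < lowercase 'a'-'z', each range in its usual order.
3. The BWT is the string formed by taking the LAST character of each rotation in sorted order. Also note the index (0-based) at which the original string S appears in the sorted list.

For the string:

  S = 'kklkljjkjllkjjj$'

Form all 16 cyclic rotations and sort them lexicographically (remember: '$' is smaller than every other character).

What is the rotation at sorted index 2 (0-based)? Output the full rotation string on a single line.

All 16 rotations (rotation i = S[i:]+S[:i]):
  rot[0] = kklkljjkjllkjjj$
  rot[1] = klkljjkjllkjjj$k
  rot[2] = lkljjkjllkjjj$kk
  rot[3] = kljjkjllkjjj$kkl
  rot[4] = ljjkjllkjjj$kklk
  rot[5] = jjkjllkjjj$kklkl
  rot[6] = jkjllkjjj$kklklj
  rot[7] = kjllkjjj$kklkljj
  rot[8] = jllkjjj$kklkljjk
  rot[9] = llkjjj$kklkljjkj
  rot[10] = lkjjj$kklkljjkjl
  rot[11] = kjjj$kklkljjkjll
  rot[12] = jjj$kklkljjkjllk
  rot[13] = jj$kklkljjkjllkj
  rot[14] = j$kklkljjkjllkjj
  rot[15] = $kklkljjkjllkjjj
Sorted (with $ < everything):
  sorted[0] = $kklkljjkjllkjjj
  sorted[1] = j$kklkljjkjllkjj
  sorted[2] = jj$kklkljjkjllkj
  sorted[3] = jjj$kklkljjkjllk
  sorted[4] = jjkjllkjjj$kklkl
  sorted[5] = jkjllkjjj$kklklj
  sorted[6] = jllkjjj$kklkljjk
  sorted[7] = kjjj$kklkljjkjll
  sorted[8] = kjllkjjj$kklkljj
  sorted[9] = kklkljjkjllkjjj$
  sorted[10] = kljjkjllkjjj$kkl
  sorted[11] = klkljjkjllkjjj$k
  sorted[12] = ljjkjllkjjj$kklk
  sorted[13] = lkjjj$kklkljjkjl
  sorted[14] = lkljjkjllkjjj$kk
  sorted[15] = llkjjj$kklkljjkj
sorted[2] = jj$kklkljjkjllkj

Answer: jj$kklkljjkjllkj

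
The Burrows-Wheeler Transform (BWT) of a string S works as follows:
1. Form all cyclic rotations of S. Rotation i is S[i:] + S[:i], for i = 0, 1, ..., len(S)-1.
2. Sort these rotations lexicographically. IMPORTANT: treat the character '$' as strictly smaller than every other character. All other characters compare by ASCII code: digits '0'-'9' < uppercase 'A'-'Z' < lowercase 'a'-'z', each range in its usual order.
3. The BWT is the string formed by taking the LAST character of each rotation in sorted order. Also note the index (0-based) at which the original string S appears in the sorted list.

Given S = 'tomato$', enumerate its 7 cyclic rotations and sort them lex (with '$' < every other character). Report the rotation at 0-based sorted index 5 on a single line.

Answer: to$toma

Derivation:
All 7 rotations (rotation i = S[i:]+S[:i]):
  rot[0] = tomato$
  rot[1] = omato$t
  rot[2] = mato$to
  rot[3] = ato$tom
  rot[4] = to$toma
  rot[5] = o$tomat
  rot[6] = $tomato
Sorted (with $ < everything):
  sorted[0] = $tomato
  sorted[1] = ato$tom
  sorted[2] = mato$to
  sorted[3] = o$tomat
  sorted[4] = omato$t
  sorted[5] = to$toma
  sorted[6] = tomato$
sorted[5] = to$toma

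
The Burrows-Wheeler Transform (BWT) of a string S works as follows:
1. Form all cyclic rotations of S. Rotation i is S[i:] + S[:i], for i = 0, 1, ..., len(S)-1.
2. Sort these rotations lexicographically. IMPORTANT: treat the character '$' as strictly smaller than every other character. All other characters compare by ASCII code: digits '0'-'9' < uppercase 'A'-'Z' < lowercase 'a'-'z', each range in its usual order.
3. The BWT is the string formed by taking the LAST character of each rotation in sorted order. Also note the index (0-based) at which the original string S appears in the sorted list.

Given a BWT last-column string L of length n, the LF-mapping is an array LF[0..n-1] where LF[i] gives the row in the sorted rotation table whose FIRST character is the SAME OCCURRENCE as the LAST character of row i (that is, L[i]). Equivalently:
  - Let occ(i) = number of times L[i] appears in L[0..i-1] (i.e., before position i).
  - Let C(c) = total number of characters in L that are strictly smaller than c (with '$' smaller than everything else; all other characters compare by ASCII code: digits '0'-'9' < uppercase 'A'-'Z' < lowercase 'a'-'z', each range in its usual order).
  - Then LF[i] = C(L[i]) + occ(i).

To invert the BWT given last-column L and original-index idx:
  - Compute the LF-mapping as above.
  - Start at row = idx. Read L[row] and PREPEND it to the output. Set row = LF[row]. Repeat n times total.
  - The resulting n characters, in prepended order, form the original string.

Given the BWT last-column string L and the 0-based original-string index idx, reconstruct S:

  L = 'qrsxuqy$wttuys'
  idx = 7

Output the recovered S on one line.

Answer: twusqsyytuxrq$

Derivation:
LF mapping: 1 3 4 11 8 2 12 0 10 6 7 9 13 5
Walk LF starting at row 7, prepending L[row]:
  step 1: row=7, L[7]='$', prepend. Next row=LF[7]=0
  step 2: row=0, L[0]='q', prepend. Next row=LF[0]=1
  step 3: row=1, L[1]='r', prepend. Next row=LF[1]=3
  step 4: row=3, L[3]='x', prepend. Next row=LF[3]=11
  step 5: row=11, L[11]='u', prepend. Next row=LF[11]=9
  step 6: row=9, L[9]='t', prepend. Next row=LF[9]=6
  step 7: row=6, L[6]='y', prepend. Next row=LF[6]=12
  step 8: row=12, L[12]='y', prepend. Next row=LF[12]=13
  step 9: row=13, L[13]='s', prepend. Next row=LF[13]=5
  step 10: row=5, L[5]='q', prepend. Next row=LF[5]=2
  step 11: row=2, L[2]='s', prepend. Next row=LF[2]=4
  step 12: row=4, L[4]='u', prepend. Next row=LF[4]=8
  step 13: row=8, L[8]='w', prepend. Next row=LF[8]=10
  step 14: row=10, L[10]='t', prepend. Next row=LF[10]=7
Reversed output: twusqsyytuxrq$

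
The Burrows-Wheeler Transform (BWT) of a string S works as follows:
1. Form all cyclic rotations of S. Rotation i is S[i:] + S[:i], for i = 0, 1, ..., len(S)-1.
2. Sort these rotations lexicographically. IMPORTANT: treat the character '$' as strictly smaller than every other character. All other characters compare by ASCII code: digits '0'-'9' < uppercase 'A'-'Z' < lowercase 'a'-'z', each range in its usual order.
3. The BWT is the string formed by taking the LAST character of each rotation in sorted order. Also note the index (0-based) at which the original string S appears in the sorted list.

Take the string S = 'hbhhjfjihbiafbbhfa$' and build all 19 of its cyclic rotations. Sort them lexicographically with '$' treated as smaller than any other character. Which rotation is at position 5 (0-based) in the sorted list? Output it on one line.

Answer: bhhjfjihbiafbbhfa$h

Derivation:
All 19 rotations (rotation i = S[i:]+S[:i]):
  rot[0] = hbhhjfjihbiafbbhfa$
  rot[1] = bhhjfjihbiafbbhfa$h
  rot[2] = hhjfjihbiafbbhfa$hb
  rot[3] = hjfjihbiafbbhfa$hbh
  rot[4] = jfjihbiafbbhfa$hbhh
  rot[5] = fjihbiafbbhfa$hbhhj
  rot[6] = jihbiafbbhfa$hbhhjf
  rot[7] = ihbiafbbhfa$hbhhjfj
  rot[8] = hbiafbbhfa$hbhhjfji
  rot[9] = biafbbhfa$hbhhjfjih
  rot[10] = iafbbhfa$hbhhjfjihb
  rot[11] = afbbhfa$hbhhjfjihbi
  rot[12] = fbbhfa$hbhhjfjihbia
  rot[13] = bbhfa$hbhhjfjihbiaf
  rot[14] = bhfa$hbhhjfjihbiafb
  rot[15] = hfa$hbhhjfjihbiafbb
  rot[16] = fa$hbhhjfjihbiafbbh
  rot[17] = a$hbhhjfjihbiafbbhf
  rot[18] = $hbhhjfjihbiafbbhfa
Sorted (with $ < everything):
  sorted[0] = $hbhhjfjihbiafbbhfa
  sorted[1] = a$hbhhjfjihbiafbbhf
  sorted[2] = afbbhfa$hbhhjfjihbi
  sorted[3] = bbhfa$hbhhjfjihbiaf
  sorted[4] = bhfa$hbhhjfjihbiafb
  sorted[5] = bhhjfjihbiafbbhfa$h
  sorted[6] = biafbbhfa$hbhhjfjih
  sorted[7] = fa$hbhhjfjihbiafbbh
  sorted[8] = fbbhfa$hbhhjfjihbia
  sorted[9] = fjihbiafbbhfa$hbhhj
  sorted[10] = hbhhjfjihbiafbbhfa$
  sorted[11] = hbiafbbhfa$hbhhjfji
  sorted[12] = hfa$hbhhjfjihbiafbb
  sorted[13] = hhjfjihbiafbbhfa$hb
  sorted[14] = hjfjihbiafbbhfa$hbh
  sorted[15] = iafbbhfa$hbhhjfjihb
  sorted[16] = ihbiafbbhfa$hbhhjfj
  sorted[17] = jfjihbiafbbhfa$hbhh
  sorted[18] = jihbiafbbhfa$hbhhjf
sorted[5] = bhhjfjihbiafbbhfa$h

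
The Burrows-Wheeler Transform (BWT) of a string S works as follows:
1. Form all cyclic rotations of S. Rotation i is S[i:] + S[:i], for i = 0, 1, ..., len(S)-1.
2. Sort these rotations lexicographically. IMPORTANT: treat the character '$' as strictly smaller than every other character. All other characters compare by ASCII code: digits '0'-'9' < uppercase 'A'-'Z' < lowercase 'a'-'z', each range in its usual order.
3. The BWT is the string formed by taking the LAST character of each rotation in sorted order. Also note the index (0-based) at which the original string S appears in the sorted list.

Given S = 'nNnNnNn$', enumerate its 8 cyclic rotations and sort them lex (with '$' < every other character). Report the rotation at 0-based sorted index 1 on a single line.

All 8 rotations (rotation i = S[i:]+S[:i]):
  rot[0] = nNnNnNn$
  rot[1] = NnNnNn$n
  rot[2] = nNnNn$nN
  rot[3] = NnNn$nNn
  rot[4] = nNn$nNnN
  rot[5] = Nn$nNnNn
  rot[6] = n$nNnNnN
  rot[7] = $nNnNnNn
Sorted (with $ < everything):
  sorted[0] = $nNnNnNn
  sorted[1] = Nn$nNnNn
  sorted[2] = NnNn$nNn
  sorted[3] = NnNnNn$n
  sorted[4] = n$nNnNnN
  sorted[5] = nNn$nNnN
  sorted[6] = nNnNn$nN
  sorted[7] = nNnNnNn$
sorted[1] = Nn$nNnNn

Answer: Nn$nNnNn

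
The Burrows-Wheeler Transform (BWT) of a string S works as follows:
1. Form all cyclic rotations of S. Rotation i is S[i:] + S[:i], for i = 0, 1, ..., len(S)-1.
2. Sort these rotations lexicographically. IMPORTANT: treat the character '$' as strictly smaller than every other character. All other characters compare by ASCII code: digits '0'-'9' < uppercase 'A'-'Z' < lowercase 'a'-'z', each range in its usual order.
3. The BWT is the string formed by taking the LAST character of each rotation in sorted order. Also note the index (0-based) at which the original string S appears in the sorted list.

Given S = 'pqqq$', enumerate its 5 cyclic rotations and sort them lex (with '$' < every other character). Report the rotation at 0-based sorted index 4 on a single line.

Answer: qqq$p

Derivation:
All 5 rotations (rotation i = S[i:]+S[:i]):
  rot[0] = pqqq$
  rot[1] = qqq$p
  rot[2] = qq$pq
  rot[3] = q$pqq
  rot[4] = $pqqq
Sorted (with $ < everything):
  sorted[0] = $pqqq
  sorted[1] = pqqq$
  sorted[2] = q$pqq
  sorted[3] = qq$pq
  sorted[4] = qqq$p
sorted[4] = qqq$p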